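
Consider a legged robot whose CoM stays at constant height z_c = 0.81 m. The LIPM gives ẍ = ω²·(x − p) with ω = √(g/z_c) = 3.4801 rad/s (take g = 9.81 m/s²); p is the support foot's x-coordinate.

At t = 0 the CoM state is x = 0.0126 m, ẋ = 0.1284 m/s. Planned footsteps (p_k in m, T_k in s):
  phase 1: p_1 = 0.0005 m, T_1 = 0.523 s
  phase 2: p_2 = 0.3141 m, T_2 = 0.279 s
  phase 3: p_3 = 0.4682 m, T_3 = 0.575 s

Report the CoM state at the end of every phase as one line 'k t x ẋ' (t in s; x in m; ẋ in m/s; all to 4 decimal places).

phase 1: p=0.0005, T=0.523, ωT=1.820092, cosh=3.167219, sinh=3.005209; start (x,ẋ)=(0.012600, 0.128400) → end (x,ẋ)=(0.149702, 0.533218)
phase 2: p=0.3141, T=0.279, ωT=0.970948, cosh=1.509585, sinh=1.130861; start (x,ẋ)=(0.149702, 0.533218) → end (x,ẋ)=(0.239197, 0.157948)
phase 3: p=0.4682, T=0.575, ωT=2.001057, cosh=3.766033, sinh=3.630841; start (x,ẋ)=(0.239197, 0.157948) → end (x,ẋ)=(-0.229444, -2.298776)

1 0.5230 0.1497 0.5332
2 0.8020 0.2392 0.1579
3 1.3770 -0.2294 -2.2988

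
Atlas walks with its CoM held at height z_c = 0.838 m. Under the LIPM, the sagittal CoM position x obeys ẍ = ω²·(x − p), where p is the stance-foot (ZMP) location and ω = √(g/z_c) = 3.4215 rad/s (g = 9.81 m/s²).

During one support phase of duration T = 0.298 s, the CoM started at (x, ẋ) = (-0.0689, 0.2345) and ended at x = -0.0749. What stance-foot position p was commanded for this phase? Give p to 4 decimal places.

p = 0.0876

ωT = 3.4215·0.298 = 1.019607; cosh(ωT) = 1.566421, sinh(ωT) = 1.205684
x(T) = p + (x₀−p)·cosh(ωT) + (ẋ₀/ω)·sinh(ωT) ⇒ p·(1 − cosh) = x(T) − x₀·cosh − (ẋ₀/ω)·sinh
numerator   = -0.0749 − (-0.0689)·1.566421 − (0.2345/3.4215)·1.205684 = -0.049608
denominator = 1 − 1.566421 = -0.566421
p = -0.049608 / -0.566421 = 0.0876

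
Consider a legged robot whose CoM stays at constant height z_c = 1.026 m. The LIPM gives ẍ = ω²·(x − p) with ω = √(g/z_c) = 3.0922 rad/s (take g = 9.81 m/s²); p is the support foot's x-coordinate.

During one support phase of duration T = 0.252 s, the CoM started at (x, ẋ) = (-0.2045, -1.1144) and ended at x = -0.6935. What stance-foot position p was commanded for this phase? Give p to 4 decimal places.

ωT = 3.0922·0.252 = 0.779234; cosh(ωT) = 1.319280, sinh(ωT) = 0.860523
x(T) = p + (x₀−p)·cosh(ωT) + (ẋ₀/ω)·sinh(ωT) ⇒ p·(1 − cosh) = x(T) − x₀·cosh − (ẋ₀/ω)·sinh
numerator   = -0.6935 − (-0.2045)·1.319280 − (-1.1144/3.0922)·0.860523 = -0.113583
denominator = 1 − 1.319280 = -0.319280
p = -0.113583 / -0.319280 = 0.3557

p = 0.3557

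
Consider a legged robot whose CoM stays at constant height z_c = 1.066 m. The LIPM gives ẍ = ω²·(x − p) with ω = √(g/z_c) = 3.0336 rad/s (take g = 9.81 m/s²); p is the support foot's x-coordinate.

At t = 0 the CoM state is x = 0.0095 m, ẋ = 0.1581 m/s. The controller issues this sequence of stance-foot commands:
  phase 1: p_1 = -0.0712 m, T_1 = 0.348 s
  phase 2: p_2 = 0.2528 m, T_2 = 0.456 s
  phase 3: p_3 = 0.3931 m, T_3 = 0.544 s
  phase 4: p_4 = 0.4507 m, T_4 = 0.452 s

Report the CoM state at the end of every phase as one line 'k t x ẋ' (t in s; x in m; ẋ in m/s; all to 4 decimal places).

phase 1: p=-0.0712, T=0.348, ωT=1.055693, cosh=1.610958, sinh=1.263007; start (x,ẋ)=(0.009500, 0.158100) → end (x,ẋ)=(0.124628, 0.563891)
phase 2: p=0.2528, T=0.456, ωT=1.383322, cosh=2.119435, sinh=1.868691; start (x,ẋ)=(0.124628, 0.563891) → end (x,ẋ)=(0.328503, 0.468539)
phase 3: p=0.3931, T=0.544, ωT=1.650278, cosh=2.700213, sinh=2.508217; start (x,ẋ)=(0.328503, 0.468539) → end (x,ẋ)=(0.606067, 0.773640)
phase 4: p=0.4507, T=0.452, ωT=1.371187, cosh=2.096915, sinh=1.843110; start (x,ẋ)=(0.606067, 0.773640) → end (x,ẋ)=(1.246529, 2.490957)

1 0.3480 0.1246 0.5639
2 0.8040 0.3285 0.4685
3 1.3480 0.6061 0.7736
4 1.8000 1.2465 2.4910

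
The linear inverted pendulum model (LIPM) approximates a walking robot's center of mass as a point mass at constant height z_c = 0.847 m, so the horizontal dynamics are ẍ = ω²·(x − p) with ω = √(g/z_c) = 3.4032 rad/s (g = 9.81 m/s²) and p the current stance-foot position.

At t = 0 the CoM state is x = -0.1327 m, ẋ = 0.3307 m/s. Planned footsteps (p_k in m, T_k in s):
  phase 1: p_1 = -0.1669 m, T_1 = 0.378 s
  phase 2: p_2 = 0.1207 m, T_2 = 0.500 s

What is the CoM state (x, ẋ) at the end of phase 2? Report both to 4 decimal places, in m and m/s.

phase 1: p=-0.1669, T=0.378, ωT=1.286410, cosh=1.948014, sinh=1.671753; start (x,ẋ)=(-0.132700, 0.330700) → end (x,ẋ)=(0.062172, 0.838783)
phase 2: p=0.1207, T=0.500, ωT=1.701600, cosh=2.832552, sinh=2.650161; start (x,ẋ)=(0.062172, 0.838783) → end (x,ẋ)=(0.608098, 1.848027)

x = 0.6081, ẋ = 1.8480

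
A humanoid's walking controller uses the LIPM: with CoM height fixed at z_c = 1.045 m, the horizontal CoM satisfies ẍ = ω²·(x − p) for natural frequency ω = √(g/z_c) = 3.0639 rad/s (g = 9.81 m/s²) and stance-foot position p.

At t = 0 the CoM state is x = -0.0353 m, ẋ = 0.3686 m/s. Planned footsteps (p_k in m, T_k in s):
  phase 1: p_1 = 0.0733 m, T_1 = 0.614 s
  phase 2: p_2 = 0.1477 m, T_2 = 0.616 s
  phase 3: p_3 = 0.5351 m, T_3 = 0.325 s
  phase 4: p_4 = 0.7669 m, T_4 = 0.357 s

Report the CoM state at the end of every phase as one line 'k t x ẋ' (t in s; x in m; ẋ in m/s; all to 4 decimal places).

1 0.6140 0.0943 0.1711
2 1.2300 0.1473 0.0496
3 1.5550 -0.0424 -1.3121
4 1.9120 -1.1444 -5.4649

phase 1: p=0.0733, T=0.614, ωT=1.881235, cosh=3.357001, sinh=3.204599; start (x,ẋ)=(-0.035300, 0.368600) → end (x,ẋ)=(0.094256, 0.171094)
phase 2: p=0.1477, T=0.616, ωT=1.887362, cosh=3.376702, sinh=3.225231; start (x,ẋ)=(0.094256, 0.171094) → end (x,ẋ)=(0.147340, 0.049614)
phase 3: p=0.5351, T=0.325, ωT=0.995768, cosh=1.538120, sinh=1.168681; start (x,ẋ)=(0.147340, 0.049614) → end (x,ẋ)=(-0.042398, -1.312149)
phase 4: p=0.7669, T=0.357, ωT=1.093812, cosh=1.660286, sinh=1.325349; start (x,ẋ)=(-0.042398, -1.312149) → end (x,ẋ)=(-1.144360, -5.464886)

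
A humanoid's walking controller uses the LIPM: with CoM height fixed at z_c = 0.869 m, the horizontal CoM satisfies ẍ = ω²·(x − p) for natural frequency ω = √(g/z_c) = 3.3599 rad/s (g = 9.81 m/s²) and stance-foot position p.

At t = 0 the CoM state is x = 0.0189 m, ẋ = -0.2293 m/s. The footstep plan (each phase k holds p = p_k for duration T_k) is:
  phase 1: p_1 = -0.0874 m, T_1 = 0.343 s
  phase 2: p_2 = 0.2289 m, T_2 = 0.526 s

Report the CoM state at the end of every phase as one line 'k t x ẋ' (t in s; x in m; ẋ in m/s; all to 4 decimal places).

phase 1: p=-0.0874, T=0.343, ωT=1.152446, cosh=1.740895, sinh=1.425032; start (x,ẋ)=(0.018900, -0.229300) → end (x,ẋ)=(0.000404, 0.109773)
phase 2: p=0.2289, T=0.526, ωT=1.767307, cosh=3.012930, sinh=2.842137; start (x,ẋ)=(0.000404, 0.109773) → end (x,ẋ)=(-0.366684, -1.851234)

1 0.3430 0.0004 0.1098
2 0.8690 -0.3667 -1.8512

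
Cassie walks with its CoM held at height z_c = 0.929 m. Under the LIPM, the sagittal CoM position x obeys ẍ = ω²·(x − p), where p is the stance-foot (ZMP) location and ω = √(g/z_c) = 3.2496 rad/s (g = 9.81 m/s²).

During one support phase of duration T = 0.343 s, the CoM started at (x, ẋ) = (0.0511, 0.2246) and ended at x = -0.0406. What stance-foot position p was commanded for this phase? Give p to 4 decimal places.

ωT = 3.2496·0.343 = 1.114613; cosh(ωT) = 1.688215, sinh(ωT) = 1.360173
x(T) = p + (x₀−p)·cosh(ωT) + (ẋ₀/ω)·sinh(ωT) ⇒ p·(1 − cosh) = x(T) − x₀·cosh − (ẋ₀/ω)·sinh
numerator   = -0.0406 − (0.0511)·1.688215 − (0.2246/3.2496)·1.360173 = -0.220878
denominator = 1 − 1.688215 = -0.688215
p = -0.220878 / -0.688215 = 0.3209

p = 0.3209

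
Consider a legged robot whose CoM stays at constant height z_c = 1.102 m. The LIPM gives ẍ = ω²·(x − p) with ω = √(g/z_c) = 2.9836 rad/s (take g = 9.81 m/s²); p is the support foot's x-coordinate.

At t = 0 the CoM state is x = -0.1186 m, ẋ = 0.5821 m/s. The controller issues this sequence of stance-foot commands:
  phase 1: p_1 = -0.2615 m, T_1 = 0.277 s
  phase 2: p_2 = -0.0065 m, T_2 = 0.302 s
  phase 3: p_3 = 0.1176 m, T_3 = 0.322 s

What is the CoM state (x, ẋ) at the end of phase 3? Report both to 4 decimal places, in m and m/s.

phase 1: p=-0.2615, T=0.277, ωT=0.826457, cosh=1.361403, sinh=0.923806; start (x,ẋ)=(-0.118600, 0.582100) → end (x,ẋ)=(0.113279, 1.186343)
phase 2: p=-0.0065, T=0.302, ωT=0.901047, cosh=1.434162, sinh=1.028018; start (x,ẋ)=(0.113279, 1.186343) → end (x,ẋ)=(0.574044, 2.068793)
phase 3: p=0.1176, T=0.322, ωT=0.960719, cosh=1.498097, sinh=1.115479; start (x,ẋ)=(0.574044, 2.068793) → end (x,ẋ)=(1.574857, 4.618363)

x = 1.5749, ẋ = 4.6184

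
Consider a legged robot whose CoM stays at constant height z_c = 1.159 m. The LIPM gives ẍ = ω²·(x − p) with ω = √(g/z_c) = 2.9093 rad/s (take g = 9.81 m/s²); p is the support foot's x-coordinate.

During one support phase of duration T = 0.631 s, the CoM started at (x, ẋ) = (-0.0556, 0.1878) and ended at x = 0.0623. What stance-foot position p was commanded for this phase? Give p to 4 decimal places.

p = -0.0198

ωT = 2.9093·0.631 = 1.835768; cosh(ωT) = 3.214720, sinh(ωT) = 3.055229
x(T) = p + (x₀−p)·cosh(ωT) + (ẋ₀/ω)·sinh(ωT) ⇒ p·(1 − cosh) = x(T) − x₀·cosh − (ẋ₀/ω)·sinh
numerator   = 0.0623 − (-0.0556)·3.214720 − (0.1878/2.9093)·3.055229 = 0.043818
denominator = 1 − 3.214720 = -2.214720
p = 0.043818 / -2.214720 = -0.0198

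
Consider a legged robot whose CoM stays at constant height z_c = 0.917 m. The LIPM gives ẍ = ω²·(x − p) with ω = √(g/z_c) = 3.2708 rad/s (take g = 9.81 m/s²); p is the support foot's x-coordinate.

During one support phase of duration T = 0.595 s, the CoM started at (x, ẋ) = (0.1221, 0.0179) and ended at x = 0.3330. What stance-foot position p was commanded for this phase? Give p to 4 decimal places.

p = 0.0474

ωT = 3.2708·0.595 = 1.946126; cosh(ωT) = 3.572169, sinh(ωT) = 3.429342
x(T) = p + (x₀−p)·cosh(ωT) + (ẋ₀/ω)·sinh(ωT) ⇒ p·(1 − cosh) = x(T) − x₀·cosh − (ẋ₀/ω)·sinh
numerator   = 0.3330 − (0.1221)·3.572169 − (0.0179/3.2708)·3.429342 = -0.121929
denominator = 1 − 3.572169 = -2.572169
p = -0.121929 / -2.572169 = 0.0474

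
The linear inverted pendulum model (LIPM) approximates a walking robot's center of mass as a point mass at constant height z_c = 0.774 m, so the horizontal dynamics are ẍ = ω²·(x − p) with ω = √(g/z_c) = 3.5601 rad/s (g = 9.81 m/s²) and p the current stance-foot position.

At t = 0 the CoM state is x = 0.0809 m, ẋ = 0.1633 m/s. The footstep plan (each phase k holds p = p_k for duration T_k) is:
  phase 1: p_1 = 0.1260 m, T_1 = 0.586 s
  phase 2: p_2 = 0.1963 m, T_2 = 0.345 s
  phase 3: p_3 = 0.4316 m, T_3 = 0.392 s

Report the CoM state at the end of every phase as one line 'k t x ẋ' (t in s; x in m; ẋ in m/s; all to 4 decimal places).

phase 1: p=0.1260, T=0.586, ωT=2.086219, cosh=4.089278, sinh=3.965122; start (x,ẋ)=(0.080900, 0.163300) → end (x,ẋ)=(0.123452, 0.031137)
phase 2: p=0.1963, T=0.345, ωT=1.228234, cosh=1.854002, sinh=1.561193; start (x,ẋ)=(0.123452, 0.031137) → end (x,ẋ)=(0.074894, -0.347163)
phase 3: p=0.4316, T=0.392, ωT=1.395559, cosh=2.142463, sinh=1.894769; start (x,ẋ)=(0.074894, -0.347163) → end (x,ẋ)=(-0.517399, -3.149970)

1 0.5860 0.1235 0.0311
2 0.9310 0.0749 -0.3472
3 1.3230 -0.5174 -3.1500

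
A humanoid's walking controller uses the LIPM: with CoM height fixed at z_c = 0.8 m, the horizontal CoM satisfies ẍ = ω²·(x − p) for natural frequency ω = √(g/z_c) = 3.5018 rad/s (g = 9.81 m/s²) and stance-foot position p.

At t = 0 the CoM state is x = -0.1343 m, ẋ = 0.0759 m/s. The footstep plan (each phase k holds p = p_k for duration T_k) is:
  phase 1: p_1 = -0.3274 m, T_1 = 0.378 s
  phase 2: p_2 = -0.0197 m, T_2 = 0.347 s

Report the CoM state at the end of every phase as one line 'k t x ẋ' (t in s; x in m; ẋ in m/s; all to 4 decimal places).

1 0.3780 0.0989 1.3330
2 0.7250 0.7828 3.0826

phase 1: p=-0.3274, T=0.378, ωT=1.323680, cosh=2.011689, sinh=1.745535; start (x,ẋ)=(-0.134300, 0.075900) → end (x,ẋ)=(0.098891, 1.333014)
phase 2: p=-0.0197, T=0.347, ωT=1.215125, cosh=1.833694, sinh=1.537020; start (x,ẋ)=(0.098891, 1.333014) → end (x,ẋ)=(0.782850, 3.082635)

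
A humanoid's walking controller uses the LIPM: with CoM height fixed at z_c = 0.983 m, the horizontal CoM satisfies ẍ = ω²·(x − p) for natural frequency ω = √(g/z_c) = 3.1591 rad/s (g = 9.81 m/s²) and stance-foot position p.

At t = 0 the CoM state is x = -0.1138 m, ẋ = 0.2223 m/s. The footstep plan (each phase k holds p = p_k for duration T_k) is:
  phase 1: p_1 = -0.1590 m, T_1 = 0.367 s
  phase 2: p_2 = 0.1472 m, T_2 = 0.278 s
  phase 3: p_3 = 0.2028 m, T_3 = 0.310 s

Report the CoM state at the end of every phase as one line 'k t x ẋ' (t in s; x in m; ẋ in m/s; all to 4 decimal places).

1 0.3670 0.0213 0.5944
2 0.6450 0.1568 0.4427
3 0.9550 0.2932 0.5064

phase 1: p=-0.1590, T=0.367, ωT=1.159390, cosh=1.750832, sinh=1.437155; start (x,ẋ)=(-0.113800, 0.222300) → end (x,ẋ)=(0.021268, 0.594423)
phase 2: p=0.1472, T=0.278, ωT=0.878230, cosh=1.411077, sinh=0.995559; start (x,ẋ)=(0.021268, 0.594423) → end (x,ẋ)=(0.156826, 0.442710)
phase 3: p=0.2028, T=0.310, ωT=0.979321, cosh=1.519107, sinh=1.143541; start (x,ẋ)=(0.156826, 0.442710) → end (x,ẋ)=(0.293215, 0.506441)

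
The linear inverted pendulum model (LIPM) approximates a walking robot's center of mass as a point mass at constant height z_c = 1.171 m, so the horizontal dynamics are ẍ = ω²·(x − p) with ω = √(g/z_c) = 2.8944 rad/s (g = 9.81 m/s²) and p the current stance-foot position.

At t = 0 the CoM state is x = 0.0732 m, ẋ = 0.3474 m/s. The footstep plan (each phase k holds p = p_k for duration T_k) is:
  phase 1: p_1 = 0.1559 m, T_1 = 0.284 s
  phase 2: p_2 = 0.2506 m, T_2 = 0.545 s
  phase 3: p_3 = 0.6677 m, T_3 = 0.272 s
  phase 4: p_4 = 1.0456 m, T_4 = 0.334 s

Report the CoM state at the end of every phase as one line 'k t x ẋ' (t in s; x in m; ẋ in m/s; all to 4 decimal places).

phase 1: p=0.1559, T=0.284, ωT=0.822010, cosh=1.357307, sinh=0.917760; start (x,ẋ)=(0.073200, 0.347400) → end (x,ẋ)=(0.153805, 0.251847)
phase 2: p=0.2506, T=0.545, ωT=1.577448, cosh=2.524542, sinh=2.318040; start (x,ẋ)=(0.153805, 0.251847) → end (x,ẋ)=(0.207933, -0.013633)
phase 3: p=0.6677, T=0.272, ωT=0.787277, cosh=1.326243, sinh=0.871161; start (x,ẋ)=(0.207933, -0.013633) → end (x,ẋ)=(0.053834, -1.177377)
phase 4: p=1.0456, T=0.334, ωT=0.966730, cosh=1.504828, sinh=1.124503; start (x,ẋ)=(0.053834, -1.177377) → end (x,ẋ)=(-0.904260, -4.999713)

1 0.2840 0.1538 0.2518
2 0.8290 0.2079 -0.0136
3 1.1010 0.0538 -1.1774
4 1.4350 -0.9043 -4.9997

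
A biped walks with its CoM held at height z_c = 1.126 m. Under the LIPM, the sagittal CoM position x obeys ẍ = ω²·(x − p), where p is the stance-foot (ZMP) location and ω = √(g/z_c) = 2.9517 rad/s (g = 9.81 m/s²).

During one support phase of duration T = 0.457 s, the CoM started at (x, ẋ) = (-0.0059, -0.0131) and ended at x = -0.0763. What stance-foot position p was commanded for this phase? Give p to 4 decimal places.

p = 0.0532

ωT = 2.9517·0.457 = 1.348927; cosh(ωT) = 2.056403, sinh(ωT) = 1.796885
x(T) = p + (x₀−p)·cosh(ωT) + (ẋ₀/ω)·sinh(ωT) ⇒ p·(1 − cosh) = x(T) − x₀·cosh − (ẋ₀/ω)·sinh
numerator   = -0.0763 − (-0.0059)·2.056403 − (-0.0131/2.9517)·1.796885 = -0.056192
denominator = 1 − 2.056403 = -1.056403
p = -0.056192 / -1.056403 = 0.0532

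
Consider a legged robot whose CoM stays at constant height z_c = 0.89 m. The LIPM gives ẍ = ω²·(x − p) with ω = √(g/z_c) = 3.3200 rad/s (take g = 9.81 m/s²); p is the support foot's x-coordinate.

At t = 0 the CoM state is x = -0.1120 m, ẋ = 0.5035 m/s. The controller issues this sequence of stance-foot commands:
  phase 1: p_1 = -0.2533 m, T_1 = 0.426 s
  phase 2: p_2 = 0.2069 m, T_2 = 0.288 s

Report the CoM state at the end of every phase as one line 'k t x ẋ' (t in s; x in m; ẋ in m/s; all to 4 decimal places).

1 0.4260 0.3480 2.0047
2 0.7140 1.0870 3.5124

phase 1: p=-0.2533, T=0.426, ωT=1.414320, cosh=2.178390, sinh=1.935299; start (x,ẋ)=(-0.112000, 0.503500) → end (x,ẋ)=(0.348007, 2.004699)
phase 2: p=0.2069, T=0.288, ωT=0.956160, cosh=1.493026, sinh=1.108660; start (x,ẋ)=(0.348007, 2.004699) → end (x,ẋ)=(1.087014, 3.512449)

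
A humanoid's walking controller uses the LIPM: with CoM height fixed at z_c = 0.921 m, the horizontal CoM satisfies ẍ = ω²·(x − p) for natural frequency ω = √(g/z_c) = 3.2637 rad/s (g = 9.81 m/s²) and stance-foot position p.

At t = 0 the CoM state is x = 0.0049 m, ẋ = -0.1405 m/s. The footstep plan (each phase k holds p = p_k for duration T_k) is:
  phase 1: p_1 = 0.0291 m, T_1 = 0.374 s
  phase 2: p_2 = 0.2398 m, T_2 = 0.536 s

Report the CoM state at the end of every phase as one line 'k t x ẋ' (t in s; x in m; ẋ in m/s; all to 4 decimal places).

phase 1: p=0.0291, T=0.374, ωT=1.220624, cosh=1.842174, sinh=1.547128; start (x,ẋ)=(0.004900, -0.140500) → end (x,ẋ)=(-0.082083, -0.381020)
phase 2: p=0.2398, T=0.536, ωT=1.749343, cosh=2.962356, sinh=2.788468; start (x,ẋ)=(-0.082083, -0.381020) → end (x,ẋ)=(-1.039272, -4.058088)

1 0.3740 -0.0821 -0.3810
2 0.9100 -1.0393 -4.0581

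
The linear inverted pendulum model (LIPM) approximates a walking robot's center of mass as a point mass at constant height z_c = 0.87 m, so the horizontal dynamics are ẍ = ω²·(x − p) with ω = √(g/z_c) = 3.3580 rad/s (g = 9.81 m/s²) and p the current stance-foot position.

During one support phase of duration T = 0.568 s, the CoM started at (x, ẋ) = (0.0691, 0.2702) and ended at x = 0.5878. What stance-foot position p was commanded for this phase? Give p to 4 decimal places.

p = -0.0348

ωT = 3.3580·0.568 = 1.907344; cosh(ωT) = 3.441825, sinh(ωT) = 3.293351
x(T) = p + (x₀−p)·cosh(ωT) + (ẋ₀/ω)·sinh(ωT) ⇒ p·(1 − cosh) = x(T) − x₀·cosh − (ẋ₀/ω)·sinh
numerator   = 0.5878 − (0.0691)·3.441825 − (0.2702/3.3580)·3.293351 = 0.084972
denominator = 1 − 3.441825 = -2.441825
p = 0.084972 / -2.441825 = -0.0348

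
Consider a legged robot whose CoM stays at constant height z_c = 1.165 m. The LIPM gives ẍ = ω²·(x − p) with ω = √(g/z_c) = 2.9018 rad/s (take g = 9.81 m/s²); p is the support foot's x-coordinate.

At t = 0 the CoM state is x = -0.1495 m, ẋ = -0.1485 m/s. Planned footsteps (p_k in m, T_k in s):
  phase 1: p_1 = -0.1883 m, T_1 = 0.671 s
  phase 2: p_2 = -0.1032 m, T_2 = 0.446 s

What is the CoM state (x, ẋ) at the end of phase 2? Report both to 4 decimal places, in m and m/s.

x = -0.4265, ẋ = -0.8808

phase 1: p=-0.1883, T=0.671, ωT=1.947108, cosh=3.575537, sinh=3.432851; start (x,ẋ)=(-0.149500, -0.148500) → end (x,ẋ)=(-0.225246, -0.144463)
phase 2: p=-0.1032, T=0.446, ωT=1.294203, cosh=1.961101, sinh=1.686985; start (x,ẋ)=(-0.225246, -0.144463) → end (x,ẋ)=(-0.426529, -0.880757)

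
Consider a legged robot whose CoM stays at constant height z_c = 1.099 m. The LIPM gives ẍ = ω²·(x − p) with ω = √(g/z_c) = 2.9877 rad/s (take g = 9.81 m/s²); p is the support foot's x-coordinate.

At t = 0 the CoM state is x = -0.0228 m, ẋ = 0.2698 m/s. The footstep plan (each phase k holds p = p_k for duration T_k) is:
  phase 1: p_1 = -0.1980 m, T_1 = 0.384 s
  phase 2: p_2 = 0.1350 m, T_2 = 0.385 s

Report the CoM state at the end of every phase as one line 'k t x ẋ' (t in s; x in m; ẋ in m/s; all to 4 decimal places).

phase 1: p=-0.1980, T=0.384, ωT=1.147277, cosh=1.733552, sinh=1.416052; start (x,ẋ)=(-0.022800, 0.269800) → end (x,ẋ)=(0.233593, 1.208938)
phase 2: p=0.1350, T=0.385, ωT=1.150265, cosh=1.737791, sinh=1.421238; start (x,ẋ)=(0.233593, 1.208938) → end (x,ẋ)=(0.881421, 2.519529)

1 0.3840 0.2336 1.2089
2 0.7690 0.8814 2.5195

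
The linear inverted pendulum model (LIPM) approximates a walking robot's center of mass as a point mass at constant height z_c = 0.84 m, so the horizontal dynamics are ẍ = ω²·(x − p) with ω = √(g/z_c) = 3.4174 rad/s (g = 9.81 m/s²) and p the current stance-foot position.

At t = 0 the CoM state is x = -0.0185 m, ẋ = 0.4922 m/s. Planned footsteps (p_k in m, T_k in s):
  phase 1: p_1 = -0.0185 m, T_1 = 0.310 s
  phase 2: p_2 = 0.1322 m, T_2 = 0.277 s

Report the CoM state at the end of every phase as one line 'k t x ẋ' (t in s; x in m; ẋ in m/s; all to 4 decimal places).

1 0.3100 0.1643 0.7952
2 0.5870 0.4344 1.2989

phase 1: p=-0.0185, T=0.310, ωT=1.059394, cosh=1.615644, sinh=1.268978; start (x,ẋ)=(-0.018500, 0.492200) → end (x,ẋ)=(0.164268, 0.795220)
phase 2: p=0.1322, T=0.277, ωT=0.946620, cosh=1.482517, sinh=1.094467; start (x,ẋ)=(0.164268, 0.795220) → end (x,ẋ)=(0.434421, 1.298869)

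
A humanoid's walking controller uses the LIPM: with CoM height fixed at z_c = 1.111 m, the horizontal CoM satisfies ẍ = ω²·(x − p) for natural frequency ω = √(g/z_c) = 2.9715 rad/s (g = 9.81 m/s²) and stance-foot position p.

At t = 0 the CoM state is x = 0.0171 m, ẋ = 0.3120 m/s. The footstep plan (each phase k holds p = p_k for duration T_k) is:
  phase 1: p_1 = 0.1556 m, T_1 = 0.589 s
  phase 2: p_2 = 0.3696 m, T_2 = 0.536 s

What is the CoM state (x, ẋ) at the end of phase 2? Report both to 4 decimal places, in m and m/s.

phase 1: p=0.1556, T=0.589, ωT=1.750213, cosh=2.964784, sinh=2.791047; start (x,ẋ)=(0.017100, 0.312000) → end (x,ẋ)=(0.038030, -0.223651)
phase 2: p=0.3696, T=0.536, ωT=1.592724, cosh=2.560248, sinh=2.356877; start (x,ẋ)=(0.038030, -0.223651) → end (x,ẋ)=(-0.656691, -2.894736)

x = -0.6567, ẋ = -2.8947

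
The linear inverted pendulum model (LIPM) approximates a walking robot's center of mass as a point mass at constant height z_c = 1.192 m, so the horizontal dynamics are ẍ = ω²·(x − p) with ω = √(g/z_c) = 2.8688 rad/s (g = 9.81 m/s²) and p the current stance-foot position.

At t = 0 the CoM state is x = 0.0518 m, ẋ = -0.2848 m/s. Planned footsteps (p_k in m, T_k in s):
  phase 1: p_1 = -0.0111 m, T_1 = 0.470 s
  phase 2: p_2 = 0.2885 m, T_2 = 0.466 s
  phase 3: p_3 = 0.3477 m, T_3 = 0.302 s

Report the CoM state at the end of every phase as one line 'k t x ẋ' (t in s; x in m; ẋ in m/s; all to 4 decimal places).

1 0.4700 -0.0601 -0.2613
2 0.9360 -0.5823 -2.3040
3 1.2380 -1.7399 -5.8358

phase 1: p=-0.0111, T=0.470, ωT=1.348336, cosh=2.055342, sinh=1.795670; start (x,ẋ)=(0.051800, -0.284800) → end (x,ẋ)=(-0.060084, -0.261337)
phase 2: p=0.2885, T=0.466, ωT=1.336861, cosh=2.034871, sinh=1.772202; start (x,ẋ)=(-0.060084, -0.261337) → end (x,ẋ)=(-0.582265, -2.304022)
phase 3: p=0.3477, T=0.302, ωT=0.866378, cosh=1.399376, sinh=0.978904; start (x,ẋ)=(-0.582265, -2.304022) → end (x,ẋ)=(-1.739859, -5.835794)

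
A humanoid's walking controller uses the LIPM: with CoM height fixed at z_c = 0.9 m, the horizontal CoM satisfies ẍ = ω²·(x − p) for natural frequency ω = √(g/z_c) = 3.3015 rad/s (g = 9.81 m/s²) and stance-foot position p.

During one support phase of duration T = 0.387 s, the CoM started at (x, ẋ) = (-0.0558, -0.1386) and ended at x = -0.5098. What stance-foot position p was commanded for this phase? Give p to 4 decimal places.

ωT = 3.3015·0.387 = 1.277680; cosh(ωT) = 1.933495, sinh(ωT) = 1.654812
x(T) = p + (x₀−p)·cosh(ωT) + (ẋ₀/ω)·sinh(ωT) ⇒ p·(1 − cosh) = x(T) − x₀·cosh − (ẋ₀/ω)·sinh
numerator   = -0.5098 − (-0.0558)·1.933495 − (-0.1386/3.3015)·1.654812 = -0.332440
denominator = 1 − 1.933495 = -0.933495
p = -0.332440 / -0.933495 = 0.3561

p = 0.3561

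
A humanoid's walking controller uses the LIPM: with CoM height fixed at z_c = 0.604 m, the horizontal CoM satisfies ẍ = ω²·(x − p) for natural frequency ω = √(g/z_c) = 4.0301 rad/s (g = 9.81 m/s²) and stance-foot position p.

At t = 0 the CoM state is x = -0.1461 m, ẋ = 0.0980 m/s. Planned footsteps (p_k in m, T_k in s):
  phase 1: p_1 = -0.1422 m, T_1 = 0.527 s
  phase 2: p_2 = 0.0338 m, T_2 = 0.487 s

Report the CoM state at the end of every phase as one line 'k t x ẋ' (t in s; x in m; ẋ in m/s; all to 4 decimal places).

1 0.5270 -0.0585 0.3509
2 1.0140 0.0025 -0.0245

phase 1: p=-0.1422, T=0.527, ωT=2.123863, cosh=4.241475, sinh=4.121906; start (x,ẋ)=(-0.146100, 0.098000) → end (x,ẋ)=(-0.058509, 0.350879)
phase 2: p=0.0338, T=0.487, ωT=1.962659, cosh=3.629356, sinh=3.488871; start (x,ẋ)=(-0.058509, 0.350879) → end (x,ẋ)=(0.002534, -0.024451)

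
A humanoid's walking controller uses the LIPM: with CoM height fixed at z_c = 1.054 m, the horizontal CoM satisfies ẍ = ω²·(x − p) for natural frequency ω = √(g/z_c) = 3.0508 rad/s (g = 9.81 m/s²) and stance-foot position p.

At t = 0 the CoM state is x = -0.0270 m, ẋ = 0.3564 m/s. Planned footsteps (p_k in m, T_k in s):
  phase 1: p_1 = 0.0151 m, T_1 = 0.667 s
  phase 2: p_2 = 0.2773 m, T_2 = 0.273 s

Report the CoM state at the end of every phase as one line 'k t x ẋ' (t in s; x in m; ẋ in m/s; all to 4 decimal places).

1 0.6670 0.2906 0.9038
2 0.9400 0.5717 1.2736

phase 1: p=0.0151, T=0.667, ωT=2.034884, cosh=3.891029, sinh=3.760333; start (x,ẋ)=(-0.027000, 0.356400) → end (x,ẋ)=(0.290577, 0.903790)
phase 2: p=0.2773, T=0.273, ωT=0.832868, cosh=1.367353, sinh=0.932553; start (x,ẋ)=(0.290577, 0.903790) → end (x,ẋ)=(0.571720, 1.273573)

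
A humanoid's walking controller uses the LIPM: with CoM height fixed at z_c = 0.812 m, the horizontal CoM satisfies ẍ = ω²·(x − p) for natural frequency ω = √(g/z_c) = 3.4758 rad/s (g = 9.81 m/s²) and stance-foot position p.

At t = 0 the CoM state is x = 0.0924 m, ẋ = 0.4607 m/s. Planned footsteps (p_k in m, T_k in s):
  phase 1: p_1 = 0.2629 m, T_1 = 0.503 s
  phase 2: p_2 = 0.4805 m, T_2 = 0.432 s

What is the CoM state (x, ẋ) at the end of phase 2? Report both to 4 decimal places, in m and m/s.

x = -0.5274, ẋ = -3.2937

phase 1: p=0.2629, T=0.503, ωT=1.748327, cosh=2.959525, sinh=2.785460; start (x,ẋ)=(0.092400, 0.460700) → end (x,ẋ)=(0.127500, -0.287277)
phase 2: p=0.4805, T=0.432, ωT=1.501546, cosh=2.355703, sinh=2.132918; start (x,ẋ)=(0.127500, -0.287277) → end (x,ẋ)=(-0.527351, -3.293740)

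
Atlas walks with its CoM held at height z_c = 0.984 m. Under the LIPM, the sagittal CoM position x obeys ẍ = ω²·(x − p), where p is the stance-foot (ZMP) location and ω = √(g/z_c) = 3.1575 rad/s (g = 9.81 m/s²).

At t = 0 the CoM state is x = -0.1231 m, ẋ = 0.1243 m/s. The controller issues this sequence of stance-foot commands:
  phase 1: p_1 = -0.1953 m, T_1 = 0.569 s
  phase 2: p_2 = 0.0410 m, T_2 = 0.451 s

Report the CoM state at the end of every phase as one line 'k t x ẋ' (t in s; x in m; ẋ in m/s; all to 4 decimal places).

1 0.5690 0.1438 1.0534
2 1.0200 0.9195 2.9493

phase 1: p=-0.1953, T=0.569, ωT=1.796617, cosh=3.097539, sinh=2.931680; start (x,ẋ)=(-0.123100, 0.124300) → end (x,ẋ)=(0.143753, 1.053364)
phase 2: p=0.0410, T=0.451, ωT=1.424033, cosh=2.197289, sinh=1.956548; start (x,ẋ)=(0.143753, 1.053364) → end (x,ẋ)=(0.919495, 2.949329)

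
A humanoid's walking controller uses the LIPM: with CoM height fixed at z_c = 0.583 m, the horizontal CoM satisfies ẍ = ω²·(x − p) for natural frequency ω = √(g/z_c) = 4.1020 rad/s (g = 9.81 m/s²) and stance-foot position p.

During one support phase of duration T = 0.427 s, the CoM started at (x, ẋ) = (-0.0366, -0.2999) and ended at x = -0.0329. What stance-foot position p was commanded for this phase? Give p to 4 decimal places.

p = -0.1423

ωT = 4.1020·0.427 = 1.751554; cosh(ωT) = 2.968528, sinh(ωT) = 2.795024
x(T) = p + (x₀−p)·cosh(ωT) + (ẋ₀/ω)·sinh(ωT) ⇒ p·(1 − cosh) = x(T) − x₀·cosh − (ẋ₀/ω)·sinh
numerator   = -0.0329 − (-0.0366)·2.968528 − (-0.2999/4.1020)·2.795024 = 0.280094
denominator = 1 − 2.968528 = -1.968528
p = 0.280094 / -1.968528 = -0.1423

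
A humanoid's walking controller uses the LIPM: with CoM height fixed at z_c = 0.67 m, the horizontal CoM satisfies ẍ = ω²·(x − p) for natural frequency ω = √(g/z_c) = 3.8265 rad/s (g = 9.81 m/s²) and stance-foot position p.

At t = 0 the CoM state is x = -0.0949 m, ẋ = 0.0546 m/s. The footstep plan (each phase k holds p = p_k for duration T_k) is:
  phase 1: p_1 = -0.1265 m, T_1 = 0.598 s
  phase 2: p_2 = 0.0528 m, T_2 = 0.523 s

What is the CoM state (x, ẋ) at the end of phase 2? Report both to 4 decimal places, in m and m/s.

phase 1: p=-0.1265, T=0.598, ωT=2.288247, cosh=4.979543, sinh=4.878099; start (x,ẋ)=(-0.094900, 0.054600) → end (x,ẋ)=(0.100459, 0.861730)
phase 2: p=0.0528, T=0.523, ωT=2.001259, cosh=3.766767, sinh=3.631602; start (x,ẋ)=(0.100459, 0.861730) → end (x,ẋ)=(1.050158, 3.908218)

x = 1.0502, ẋ = 3.9082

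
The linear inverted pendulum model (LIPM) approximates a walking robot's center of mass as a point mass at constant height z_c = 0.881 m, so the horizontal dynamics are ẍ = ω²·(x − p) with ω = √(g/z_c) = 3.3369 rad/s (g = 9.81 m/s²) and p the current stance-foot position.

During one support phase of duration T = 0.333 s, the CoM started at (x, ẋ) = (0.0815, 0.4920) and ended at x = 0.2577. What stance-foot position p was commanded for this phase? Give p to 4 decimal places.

p = 0.1159

ωT = 3.3369·0.333 = 1.111188; cosh(ωT) = 1.683566, sinh(ωT) = 1.354398
x(T) = p + (x₀−p)·cosh(ωT) + (ẋ₀/ω)·sinh(ωT) ⇒ p·(1 − cosh) = x(T) − x₀·cosh − (ẋ₀/ω)·sinh
numerator   = 0.2577 − (0.0815)·1.683566 − (0.4920/3.3369)·1.354398 = -0.079206
denominator = 1 − 1.683566 = -0.683566
p = -0.079206 / -0.683566 = 0.1159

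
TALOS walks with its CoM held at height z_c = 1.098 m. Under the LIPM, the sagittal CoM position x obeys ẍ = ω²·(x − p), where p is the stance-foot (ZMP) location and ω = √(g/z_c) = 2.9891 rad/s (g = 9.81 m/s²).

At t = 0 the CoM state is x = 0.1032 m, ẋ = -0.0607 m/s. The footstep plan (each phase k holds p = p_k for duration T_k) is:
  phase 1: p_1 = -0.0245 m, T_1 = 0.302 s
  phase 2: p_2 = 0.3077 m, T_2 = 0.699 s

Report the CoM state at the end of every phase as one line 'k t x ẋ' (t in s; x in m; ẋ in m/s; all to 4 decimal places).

phase 1: p=-0.0245, T=0.302, ωT=0.902708, cosh=1.435872, sinh=1.030402; start (x,ẋ)=(0.103200, -0.060700) → end (x,ẋ)=(0.137936, 0.306155)
phase 2: p=0.3077, T=0.699, ωT=2.089381, cosh=4.101838, sinh=3.978074; start (x,ẋ)=(0.137936, 0.306155) → end (x,ẋ)=(0.018807, -0.762837)

1 0.3020 0.1379 0.3062
2 1.0010 0.0188 -0.7628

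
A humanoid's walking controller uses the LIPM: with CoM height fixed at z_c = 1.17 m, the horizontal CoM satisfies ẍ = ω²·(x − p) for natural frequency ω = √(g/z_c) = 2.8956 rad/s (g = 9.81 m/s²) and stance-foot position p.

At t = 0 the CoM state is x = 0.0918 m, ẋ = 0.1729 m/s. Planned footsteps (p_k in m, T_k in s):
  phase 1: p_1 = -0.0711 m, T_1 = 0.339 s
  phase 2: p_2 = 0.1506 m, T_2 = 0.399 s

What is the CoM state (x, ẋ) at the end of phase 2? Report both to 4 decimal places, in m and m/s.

x = 0.7130, ẋ = 1.7953

phase 1: p=-0.0711, T=0.339, ωT=0.981608, cosh=1.521727, sinh=1.147019; start (x,ẋ)=(0.091800, 0.172900) → end (x,ẋ)=(0.245279, 0.804147)
phase 2: p=0.1506, T=0.399, ωT=1.155344, cosh=1.745033, sinh=1.430084; start (x,ẋ)=(0.245279, 0.804147) → end (x,ẋ)=(0.712972, 1.795326)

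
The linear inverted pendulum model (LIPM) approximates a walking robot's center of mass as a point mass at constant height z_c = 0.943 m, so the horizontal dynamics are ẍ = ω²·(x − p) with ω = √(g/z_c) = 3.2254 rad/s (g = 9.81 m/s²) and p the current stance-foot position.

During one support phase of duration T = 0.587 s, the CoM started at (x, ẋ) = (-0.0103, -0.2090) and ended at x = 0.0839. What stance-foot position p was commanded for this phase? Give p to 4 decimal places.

ωT = 3.2254·0.587 = 1.893310; cosh(ωT) = 3.395943, sinh(ωT) = 3.245371
x(T) = p + (x₀−p)·cosh(ωT) + (ẋ₀/ω)·sinh(ωT) ⇒ p·(1 − cosh) = x(T) − x₀·cosh − (ẋ₀/ω)·sinh
numerator   = 0.0839 − (-0.0103)·3.395943 − (-0.2090/3.2254)·3.245371 = 0.329172
denominator = 1 − 3.395943 = -2.395943
p = 0.329172 / -2.395943 = -0.1374

p = -0.1374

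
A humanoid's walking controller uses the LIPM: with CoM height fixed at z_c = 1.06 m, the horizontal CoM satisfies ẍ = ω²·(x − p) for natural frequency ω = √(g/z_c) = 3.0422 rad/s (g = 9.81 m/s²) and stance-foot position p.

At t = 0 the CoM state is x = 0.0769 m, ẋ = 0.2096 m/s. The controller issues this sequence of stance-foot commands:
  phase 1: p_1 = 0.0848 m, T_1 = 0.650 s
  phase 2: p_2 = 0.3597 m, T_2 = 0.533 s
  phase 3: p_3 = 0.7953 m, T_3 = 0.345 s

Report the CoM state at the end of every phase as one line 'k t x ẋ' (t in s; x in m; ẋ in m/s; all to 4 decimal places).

1 0.6500 0.2998 0.6865
2 1.1830 0.7509 1.3618
3 1.5280 1.2851 2.0140

phase 1: p=0.0848, T=0.650, ωT=1.977430, cosh=3.681289, sinh=3.542864; start (x,ẋ)=(0.076900, 0.209600) → end (x,ẋ)=(0.299812, 0.686451)
phase 2: p=0.3597, T=0.533, ωT=1.621493, cosh=2.629121, sinh=2.431517; start (x,ẋ)=(0.299812, 0.686451) → end (x,ẋ)=(0.750903, 1.361764)
phase 3: p=0.7953, T=0.345, ωT=1.049559, cosh=1.603242, sinh=1.253150; start (x,ẋ)=(0.750903, 1.361764) → end (x,ẋ)=(1.285062, 2.013981)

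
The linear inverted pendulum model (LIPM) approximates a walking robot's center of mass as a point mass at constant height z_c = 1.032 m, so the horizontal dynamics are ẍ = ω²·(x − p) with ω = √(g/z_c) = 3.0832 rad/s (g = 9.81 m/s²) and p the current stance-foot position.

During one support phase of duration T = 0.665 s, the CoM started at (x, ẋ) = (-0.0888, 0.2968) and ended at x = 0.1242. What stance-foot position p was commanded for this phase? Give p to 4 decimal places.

p = -0.0363

ωT = 3.0832·0.665 = 2.050328; cosh(ωT) = 3.949571, sinh(ωT) = 3.820878
x(T) = p + (x₀−p)·cosh(ωT) + (ẋ₀/ω)·sinh(ωT) ⇒ p·(1 − cosh) = x(T) − x₀·cosh − (ẋ₀/ω)·sinh
numerator   = 0.1242 − (-0.0888)·3.949571 − (0.2968/3.0832)·3.820878 = 0.107110
denominator = 1 − 3.949571 = -2.949571
p = 0.107110 / -2.949571 = -0.0363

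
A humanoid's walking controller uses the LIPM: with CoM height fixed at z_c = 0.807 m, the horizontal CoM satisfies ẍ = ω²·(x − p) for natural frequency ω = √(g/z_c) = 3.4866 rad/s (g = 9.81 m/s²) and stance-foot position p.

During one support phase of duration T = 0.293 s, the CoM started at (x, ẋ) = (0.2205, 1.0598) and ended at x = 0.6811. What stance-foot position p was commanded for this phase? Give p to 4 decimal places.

ωT = 3.4866·0.293 = 1.021574; cosh(ωT) = 1.568795, sinh(ωT) = 1.208767
x(T) = p + (x₀−p)·cosh(ωT) + (ẋ₀/ω)·sinh(ωT) ⇒ p·(1 − cosh) = x(T) − x₀·cosh − (ẋ₀/ω)·sinh
numerator   = 0.6811 − (0.2205)·1.568795 − (1.0598/3.4866)·1.208767 = -0.032241
denominator = 1 − 1.568795 = -0.568795
p = -0.032241 / -0.568795 = 0.0567

p = 0.0567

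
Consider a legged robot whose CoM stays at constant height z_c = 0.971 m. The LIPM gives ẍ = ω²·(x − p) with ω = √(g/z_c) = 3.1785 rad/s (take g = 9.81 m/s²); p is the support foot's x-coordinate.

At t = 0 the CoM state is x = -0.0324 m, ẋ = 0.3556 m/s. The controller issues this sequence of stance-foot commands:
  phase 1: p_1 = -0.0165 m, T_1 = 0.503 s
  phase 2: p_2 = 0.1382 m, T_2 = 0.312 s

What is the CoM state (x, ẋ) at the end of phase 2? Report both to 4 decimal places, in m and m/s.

x = 0.5362, ẋ = 1.4778

phase 1: p=-0.0165, T=0.503, ωT=1.598785, cosh=2.574581, sinh=2.372439; start (x,ẋ)=(-0.032400, 0.355600) → end (x,ẋ)=(0.207985, 0.795622)
phase 2: p=0.1382, T=0.312, ωT=0.991692, cosh=1.533370, sinh=1.162422; start (x,ẋ)=(0.207985, 0.795622) → end (x,ẋ)=(0.536176, 1.477821)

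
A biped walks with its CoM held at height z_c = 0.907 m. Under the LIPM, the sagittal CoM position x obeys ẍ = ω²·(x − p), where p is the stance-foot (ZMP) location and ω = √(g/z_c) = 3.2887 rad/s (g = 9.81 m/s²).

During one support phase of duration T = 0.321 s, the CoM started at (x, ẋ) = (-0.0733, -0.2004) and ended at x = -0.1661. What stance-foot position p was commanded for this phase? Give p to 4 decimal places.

ωT = 3.2887·0.321 = 1.055673; cosh(ωT) = 1.610933, sinh(ωT) = 1.262975
x(T) = p + (x₀−p)·cosh(ωT) + (ẋ₀/ω)·sinh(ωT) ⇒ p·(1 − cosh) = x(T) − x₀·cosh − (ẋ₀/ω)·sinh
numerator   = -0.1661 − (-0.0733)·1.610933 − (-0.2004/3.2887)·1.262975 = 0.028942
denominator = 1 − 1.610933 = -0.610933
p = 0.028942 / -0.610933 = -0.0474

p = -0.0474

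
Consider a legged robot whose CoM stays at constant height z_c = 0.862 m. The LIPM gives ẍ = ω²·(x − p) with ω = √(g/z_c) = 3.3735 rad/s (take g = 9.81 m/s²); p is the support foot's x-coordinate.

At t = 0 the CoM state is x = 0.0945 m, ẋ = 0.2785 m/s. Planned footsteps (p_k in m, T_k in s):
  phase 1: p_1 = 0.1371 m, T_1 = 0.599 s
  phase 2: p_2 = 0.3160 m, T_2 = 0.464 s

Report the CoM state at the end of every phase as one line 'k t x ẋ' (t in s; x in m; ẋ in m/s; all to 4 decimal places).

phase 1: p=0.1371, T=0.599, ωT=2.020726, cosh=3.838181, sinh=3.705622; start (x,ẋ)=(0.094500, 0.278500) → end (x,ẋ)=(0.279512, 0.536394)
phase 2: p=0.3160, T=0.464, ωT=1.565304, cosh=2.496577, sinh=2.287552; start (x,ẋ)=(0.279512, 0.536394) → end (x,ẋ)=(0.588631, 1.057569)

1 0.5990 0.2795 0.5364
2 1.0630 0.5886 1.0576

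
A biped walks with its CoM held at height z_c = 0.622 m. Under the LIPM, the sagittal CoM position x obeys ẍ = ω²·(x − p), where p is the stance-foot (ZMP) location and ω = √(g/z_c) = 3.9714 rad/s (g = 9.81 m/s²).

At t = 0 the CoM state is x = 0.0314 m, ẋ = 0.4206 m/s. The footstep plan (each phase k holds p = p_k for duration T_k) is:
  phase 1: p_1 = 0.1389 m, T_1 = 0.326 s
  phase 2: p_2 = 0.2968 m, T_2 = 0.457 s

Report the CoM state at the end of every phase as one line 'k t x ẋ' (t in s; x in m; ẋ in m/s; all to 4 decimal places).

phase 1: p=0.1389, T=0.326, ωT=1.294676, cosh=1.961901, sinh=1.687914; start (x,ẋ)=(0.031400, 0.420600) → end (x,ẋ)=(0.106758, 0.104562)
phase 2: p=0.2968, T=0.457, ωT=1.814930, cosh=3.151747, sinh=2.988898; start (x,ẋ)=(0.106758, 0.104562) → end (x,ẋ)=(-0.223471, -1.926267)

1 0.3260 0.1068 0.1046
2 0.7830 -0.2235 -1.9263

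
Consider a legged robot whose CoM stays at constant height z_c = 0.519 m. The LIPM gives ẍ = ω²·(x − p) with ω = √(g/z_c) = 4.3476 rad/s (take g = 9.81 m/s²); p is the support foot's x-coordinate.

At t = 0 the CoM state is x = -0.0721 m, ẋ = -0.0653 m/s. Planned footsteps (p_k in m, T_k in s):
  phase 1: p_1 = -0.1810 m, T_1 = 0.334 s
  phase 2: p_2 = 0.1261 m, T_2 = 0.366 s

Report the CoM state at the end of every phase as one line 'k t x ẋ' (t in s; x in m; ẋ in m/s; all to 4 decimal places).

phase 1: p=-0.1810, T=0.334, ωT=1.452098, cosh=2.253074, sinh=2.018996; start (x,ẋ)=(-0.072100, -0.065300) → end (x,ẋ)=(0.034035, 0.808775)
phase 2: p=0.1261, T=0.366, ωT=1.591222, cosh=2.556710, sinh=2.353033; start (x,ẋ)=(0.034035, 0.808775) → end (x,ẋ)=(0.328446, 1.125973)

1 0.3340 0.0340 0.8088
2 0.7000 0.3284 1.1260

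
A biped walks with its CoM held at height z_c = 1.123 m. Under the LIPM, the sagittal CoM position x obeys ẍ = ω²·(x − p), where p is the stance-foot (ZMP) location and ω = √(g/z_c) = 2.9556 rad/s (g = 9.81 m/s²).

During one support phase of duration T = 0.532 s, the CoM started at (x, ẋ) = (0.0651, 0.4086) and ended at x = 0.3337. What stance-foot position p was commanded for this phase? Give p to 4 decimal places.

p = 0.0982

ωT = 2.9556·0.532 = 1.572379; cosh(ωT) = 2.512824, sinh(ωT) = 2.305273
x(T) = p + (x₀−p)·cosh(ωT) + (ẋ₀/ω)·sinh(ωT) ⇒ p·(1 − cosh) = x(T) − x₀·cosh − (ẋ₀/ω)·sinh
numerator   = 0.3337 − (0.0651)·2.512824 − (0.4086/2.9556)·2.305273 = -0.148580
denominator = 1 − 2.512824 = -1.512824
p = -0.148580 / -1.512824 = 0.0982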